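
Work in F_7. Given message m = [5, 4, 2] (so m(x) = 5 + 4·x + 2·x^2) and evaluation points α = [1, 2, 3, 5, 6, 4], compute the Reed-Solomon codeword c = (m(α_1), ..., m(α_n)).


c = [4, 0, 0, 5, 3, 4]

Message polynomial: m(x) = 5 + 4·x + 2·x^2 (mod 7).
For each evaluation point α_i, compute m(α_i) mod 7:
  α_1 = 1: Horner steps 2 → 6 → 4, so m(1) = 4.
  α_2 = 2: Horner steps 2 → 1 → 0, so m(2) = 0.
  α_3 = 3: Horner steps 2 → 3 → 0, so m(3) = 0.
  α_4 = 5: Horner steps 2 → 0 → 5, so m(5) = 5.
  α_5 = 6: Horner steps 2 → 2 → 3, so m(6) = 3.
  α_6 = 4: Horner steps 2 → 5 → 4, so m(4) = 4.
Codeword c = [4, 0, 0, 5, 3, 4] ∈ F_7^6.


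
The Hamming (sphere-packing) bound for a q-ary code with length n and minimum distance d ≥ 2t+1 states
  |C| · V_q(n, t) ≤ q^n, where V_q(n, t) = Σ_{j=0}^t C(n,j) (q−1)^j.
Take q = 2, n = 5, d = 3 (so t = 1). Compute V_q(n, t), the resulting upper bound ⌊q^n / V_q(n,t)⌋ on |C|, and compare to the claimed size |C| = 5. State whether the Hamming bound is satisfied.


V_q(n, t) = 6, q^n = 32, Hamming bound = 5, |C| = 5 ≤ bound (satisfied).

Step 1: Compute V_q(n, t) = Σ_{j=0}^1 C(n, j) (q−1)^j.
  j = 0: C(5,0)·(1)^0 = 1·1 = 1.
  j = 1: C(5,1)·(1)^1 = 5·1 = 5.
  V_q(n, t) = 1 + 5 = 6.
Step 2: q^n = 2^5 = 32.
Step 3: Hamming bound ⌊q^n / V_q(n,t)⌋ = ⌊32/6⌋ = 5.
Step 4: Compare |C| = 5 to 5: satisfied.
The claimed |C| lies at the Hamming bound (tight).


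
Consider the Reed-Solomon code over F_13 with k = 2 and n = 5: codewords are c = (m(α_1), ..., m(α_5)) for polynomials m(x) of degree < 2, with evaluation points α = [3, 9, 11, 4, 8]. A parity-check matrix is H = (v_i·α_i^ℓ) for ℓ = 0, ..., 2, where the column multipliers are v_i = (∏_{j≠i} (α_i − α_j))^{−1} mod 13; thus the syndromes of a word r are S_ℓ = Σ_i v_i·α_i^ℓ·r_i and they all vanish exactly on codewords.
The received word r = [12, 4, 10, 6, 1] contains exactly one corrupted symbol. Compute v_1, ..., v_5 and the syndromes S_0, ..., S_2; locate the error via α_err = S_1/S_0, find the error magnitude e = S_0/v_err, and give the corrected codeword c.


S = (10, 1, 4), error at position 4, error magnitude e = 4, c = [12, 4, 10, 2, 1].

Step 1: column multipliers v_i = (∏_{j≠i}(α_i − α_j))^{−1} mod 13.
  i = 1 (α = 3): (3−9)(3−11)(3−4)(3−8) = (−6)·(−8)·(−1)·(−5) = 240 ≡ 6, so v_1 = 6^{−1} = 11 (mod 13).
  i = 2 (α = 9): (9−3)(9−11)(9−4)(9−8) = 6·(−2)·5·1 = −60 ≡ 5, so v_2 = 5^{−1} = 8 (mod 13).
  i = 3 (α = 11): (11−3)(11−9)(11−4)(11−8) = 8·2·7·3 = 336 ≡ 11, so v_3 = 11^{−1} = 6 (mod 13).
  i = 4 (α = 4): (4−3)(4−9)(4−11)(4−8) = 1·(−5)·(−7)·(−4) = −140 ≡ 3, so v_4 = 3^{−1} = 9 (mod 13).
  i = 5 (α = 8): (8−3)(8−9)(8−11)(8−4) = 5·(−1)·(−3)·4 = 60 ≡ 8, so v_5 = 8^{−1} = 5 (mod 13).
  v = [11, 8, 6, 9, 5].
Step 2: syndromes of r = [12, 4, 10, 6, 1] (all sums mod 13).
  S_0 = Σ v_i r_i = 11·12 + 8·4 + 6·10 + 9·6 + 5·1 = 283 ≡ 10.
  S_1 = Σ v_i α_i r_i = 11·3·12 + 8·9·4 + 6·11·10 + 9·4·6 + 5·8·1 = 1600 ≡ 1.
  α_i^2 mod 13 = [9, 3, 4, 3, 12].
  S_2 = Σ v_i α_i^2 r_i = 11·9·12 + 8·3·4 + 6·4·10 + 9·3·6 + 5·12·1 = 1746 ≡ 4.
  S = (10, 1, 4) ≠ 0, so r is not a codeword (an error is present).
Step 3: locate the error. For a single error e at position i, S_ℓ = v_i·e·α_i^ℓ, so α_err = S_1/S_0.
  S_0^{−1} = 10^{−1} = 4 (mod 13), so α_err = 1·4 = 4 ≡ 4 = α_4. Error position i = 4.
  Consistency check: S_2/S_1 = 4·1 = 4 ≡ 4 = α_err ✓ (single-error assumption holds).
Step 4: error magnitude e = S_0/v_4 = S_0·∏_{j≠4}(α_4 − α_j) = 10·3 = 30 ≡ 4 (mod 13).
Step 5: correct position 4: c_4 = r_4 − e = 6 − 4 ≡ 2 (mod 13). Hence c = [12, 4, 10, 2, 1].
  Check: interpolating c through the α_i gives m(x) = 3 + 3·x (degree < 2) with m(α_i) = c_i for every i, so c is indeed a codeword.


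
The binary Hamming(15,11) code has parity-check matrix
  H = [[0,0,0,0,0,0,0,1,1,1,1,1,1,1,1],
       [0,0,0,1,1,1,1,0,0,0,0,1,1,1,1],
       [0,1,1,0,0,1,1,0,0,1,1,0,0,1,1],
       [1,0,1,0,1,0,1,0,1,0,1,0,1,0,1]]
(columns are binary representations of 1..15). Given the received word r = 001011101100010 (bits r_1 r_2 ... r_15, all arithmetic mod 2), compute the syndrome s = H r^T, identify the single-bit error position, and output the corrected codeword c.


s = (1, 0, 1, 0)^T, error position = 10, corrected codeword c = 001011101000010

Compute s = H r^T mod 2 one row at a time:
  s_1 = 0 + 1 + 1 + 0 + 0 + 0 + 1 + 0 = 3 ≡ 1 (mod 2).
  s_2 = 0 + 1 + 1 + 1 + 0 + 0 + 1 + 0 = 4 ≡ 0 (mod 2).
  s_3 = 0 + 1 + 1 + 1 + 1 + 0 + 1 + 0 = 5 ≡ 1 (mod 2).
  s_4 = 0 + 1 + 1 + 1 + 1 + 0 + 0 + 0 = 4 ≡ 0 (mod 2).
s = (1, 0, 1, 0)^T — this equals column 10 of H (binary 1010), so error is at position 10.
Correct: flip bit 10 of r = 001011101100010 to get c = 001011101000010.


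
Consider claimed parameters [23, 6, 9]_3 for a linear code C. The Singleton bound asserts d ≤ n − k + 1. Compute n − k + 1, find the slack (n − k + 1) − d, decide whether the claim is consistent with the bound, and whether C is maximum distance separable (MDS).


Singleton RHS = n − k + 1 = 18, slack = 9, bound satisfied, not MDS.

Singleton bound: d ≤ n − k + 1.
Here n = 23, k = 6, so n − k + 1 = 18.
Given d = 9, check d ≤ 18: YES.
Slack = (n − k + 1) − d = 9.
The code is NOT MDS (slack = 9 > 0).
Description: the claimed parameters are [23, 6, 9]_3; such a code would be non-MDS.


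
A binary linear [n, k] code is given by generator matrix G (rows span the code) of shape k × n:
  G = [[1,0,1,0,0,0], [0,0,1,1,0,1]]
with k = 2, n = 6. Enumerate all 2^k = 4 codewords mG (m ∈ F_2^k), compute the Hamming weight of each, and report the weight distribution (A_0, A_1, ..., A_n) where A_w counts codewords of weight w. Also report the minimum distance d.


Weight distribution: A_0 = 1, A_2 = 1, A_3 = 2. Minimum distance d = 2.

Enumerate all 2^2 = 4 messages m ∈ F_2^2.
For each, compute codeword c = mG in F_2^6, then tally its weight.
  m = 00 → c = 000000, weight = 0.
  m = 10 → c = 101000, weight = 2.
  m = 01 → c = 001101, weight = 3.
  m = 11 → c = 100101, weight = 3.
Tally weights:
  weight 0: 1 codewords.
  weight 2: 1 codewords.
  weight 3: 2 codewords.
Minimum distance d = smallest w > 0 with A_w > 0 = 2.
Sanity: Σ A_w = 4 = 2^2 = 4 ✓.


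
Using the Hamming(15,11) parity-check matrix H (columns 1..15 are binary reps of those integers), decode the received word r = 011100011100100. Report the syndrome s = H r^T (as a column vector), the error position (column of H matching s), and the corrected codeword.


s = (0, 0, 1, 1)^T, error position = 3, corrected codeword c = 010100011100100

Compute s = H r^T mod 2 one row at a time:
  s_1 = 1 + 1 + 1 + 0 + 0 + 1 + 0 + 0 = 4 ≡ 0 (mod 2).
  s_2 = 1 + 0 + 0 + 0 + 0 + 1 + 0 + 0 = 2 ≡ 0 (mod 2).
  s_3 = 1 + 1 + 0 + 0 + 1 + 0 + 0 + 0 = 3 ≡ 1 (mod 2).
  s_4 = 0 + 1 + 0 + 0 + 1 + 0 + 1 + 0 = 3 ≡ 1 (mod 2).
s = (0, 0, 1, 1)^T — this equals column 3 of H (binary 0011), so error is at position 3.
Correct: flip bit 3 of r = 011100011100100 to get c = 010100011100100.


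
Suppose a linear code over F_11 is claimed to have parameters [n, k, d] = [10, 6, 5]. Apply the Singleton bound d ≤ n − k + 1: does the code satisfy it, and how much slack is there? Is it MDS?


Singleton RHS = n − k + 1 = 5, slack = 0, bound satisfied, MDS.

Singleton bound: d ≤ n − k + 1.
Here n = 10, k = 6, so n − k + 1 = 5.
Given d = 5, check d ≤ 5: YES.
Slack = (n − k + 1) − d = 0.
The code is MDS (slack = 0).
Description: the claimed parameters are [10, 6, 5]_11; such a code would be MDS (meets Singleton bound).


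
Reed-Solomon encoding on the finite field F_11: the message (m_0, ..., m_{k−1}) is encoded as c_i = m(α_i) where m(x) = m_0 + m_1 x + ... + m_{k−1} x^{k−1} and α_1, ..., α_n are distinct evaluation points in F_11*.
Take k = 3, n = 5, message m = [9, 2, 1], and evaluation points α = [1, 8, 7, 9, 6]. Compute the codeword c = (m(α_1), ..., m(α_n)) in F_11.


c = [1, 1, 6, 9, 2]

Message polynomial: m(x) = 9 + 2·x + 1·x^2 (mod 11).
For each evaluation point α_i, compute m(α_i) mod 11:
  α_1 = 1: Horner steps 1 → 3 → 1, so m(1) = 1.
  α_2 = 8: Horner steps 1 → 10 → 1, so m(8) = 1.
  α_3 = 7: Horner steps 1 → 9 → 6, so m(7) = 6.
  α_4 = 9: Horner steps 1 → 0 → 9, so m(9) = 9.
  α_5 = 6: Horner steps 1 → 8 → 2, so m(6) = 2.
Codeword c = [1, 1, 6, 9, 2] ∈ F_11^5.


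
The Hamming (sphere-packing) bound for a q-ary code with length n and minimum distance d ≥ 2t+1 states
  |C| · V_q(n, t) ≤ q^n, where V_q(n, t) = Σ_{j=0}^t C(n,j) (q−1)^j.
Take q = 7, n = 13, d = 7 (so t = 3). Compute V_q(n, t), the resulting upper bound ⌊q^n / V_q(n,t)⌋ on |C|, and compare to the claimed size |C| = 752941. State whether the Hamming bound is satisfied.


V_q(n, t) = 64663, q^n = 96889010407, Hamming bound = 1498368, |C| = 752941 ≤ bound (satisfied).

Step 1: Compute V_q(n, t) = Σ_{j=0}^3 C(n, j) (q−1)^j.
  j = 0: C(13,0)·(6)^0 = 1·1 = 1.
  j = 1: C(13,1)·(6)^1 = 13·6 = 78.
  j = 2: C(13,2)·(6)^2 = 78·36 = 2808.
  j = 3: C(13,3)·(6)^3 = 286·216 = 61776.
  V_q(n, t) = 1 + 78 + 2808 + 61776 = 64663.
Step 2: q^n = 7^13 = 96889010407.
Step 3: Hamming bound ⌊q^n / V_q(n,t)⌋ = ⌊96889010407/64663⌋ = 1498368.
Step 4: Compare |C| = 752941 to 1498368: satisfied.
The claimed |C| lies below the Hamming bound.


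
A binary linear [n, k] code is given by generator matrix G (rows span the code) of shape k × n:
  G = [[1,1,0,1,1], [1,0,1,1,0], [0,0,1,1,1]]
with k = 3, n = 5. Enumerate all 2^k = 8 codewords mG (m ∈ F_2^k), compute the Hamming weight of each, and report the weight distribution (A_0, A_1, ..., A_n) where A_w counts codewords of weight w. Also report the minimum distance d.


Weight distribution: A_0 = 1, A_2 = 2, A_3 = 4, A_4 = 1. Minimum distance d = 2.

Enumerate all 2^3 = 8 messages m ∈ F_2^3.
For each, compute codeword c = mG in F_2^5, then tally its weight.
  m = 000 → c = 00000, weight = 0.
  m = 100 → c = 11011, weight = 4.
  m = 010 → c = 10110, weight = 3.
  m = 110 → c = 01101, weight = 3.
  m = 001 → c = 00111, weight = 3.
  m = 101 → c = 11100, weight = 3.
  m = 011 → c = 10001, weight = 2.
  m = 111 → c = 01010, weight = 2.
Tally weights:
  weight 0: 1 codewords.
  weight 2: 2 codewords.
  weight 3: 4 codewords.
  weight 4: 1 codewords.
Minimum distance d = smallest w > 0 with A_w > 0 = 2.
Sanity: Σ A_w = 8 = 2^3 = 8 ✓.


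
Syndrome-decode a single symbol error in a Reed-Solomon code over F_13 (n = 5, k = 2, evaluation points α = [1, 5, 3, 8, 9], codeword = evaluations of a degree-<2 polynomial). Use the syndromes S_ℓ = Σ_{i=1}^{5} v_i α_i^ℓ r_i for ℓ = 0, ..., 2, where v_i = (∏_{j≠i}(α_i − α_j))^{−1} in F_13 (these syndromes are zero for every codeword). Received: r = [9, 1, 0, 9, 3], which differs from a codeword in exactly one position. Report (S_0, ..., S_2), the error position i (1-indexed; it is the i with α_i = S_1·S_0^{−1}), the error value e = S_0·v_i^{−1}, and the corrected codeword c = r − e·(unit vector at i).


S = (6, 6, 6), error at position 1, error magnitude e = 10, c = [12, 1, 0, 9, 3].

Step 1: column multipliers v_i = (∏_{j≠i}(α_i − α_j))^{−1} mod 13.
  i = 1 (α = 1): (1−5)(1−3)(1−8)(1−9) = (−4)·(−2)·(−7)·(−8) = 448 ≡ 6, so v_1 = 6^{−1} = 11 (mod 13).
  i = 2 (α = 5): (5−1)(5−3)(5−8)(5−9) = 4·2·(−3)·(−4) = 96 ≡ 5, so v_2 = 5^{−1} = 8 (mod 13).
  i = 3 (α = 3): (3−1)(3−5)(3−8)(3−9) = 2·(−2)·(−5)·(−6) = −120 ≡ 10, so v_3 = 10^{−1} = 4 (mod 13).
  i = 4 (α = 8): (8−1)(8−5)(8−3)(8−9) = 7·3·5·(−1) = −105 ≡ 12, so v_4 = 12^{−1} = 12 (mod 13).
  i = 5 (α = 9): (9−1)(9−5)(9−3)(9−8) = 8·4·6·1 = 192 ≡ 10, so v_5 = 10^{−1} = 4 (mod 13).
  v = [11, 8, 4, 12, 4].
Step 2: syndromes of r = [9, 1, 0, 9, 3] (all sums mod 13).
  S_0 = Σ v_i r_i = 11·9 + 8·1 + 4·0 + 12·9 + 4·3 = 227 ≡ 6.
  S_1 = Σ v_i α_i r_i = 11·1·9 + 8·5·1 + 4·3·0 + 12·8·9 + 4·9·3 = 1111 ≡ 6.
  α_i^2 mod 13 = [1, 12, 9, 12, 3].
  S_2 = Σ v_i α_i^2 r_i = 11·1·9 + 8·12·1 + 4·9·0 + 12·12·9 + 4·3·3 = 1527 ≡ 6.
  S = (6, 6, 6) ≠ 0, so r is not a codeword (an error is present).
Step 3: locate the error. For a single error e at position i, S_ℓ = v_i·e·α_i^ℓ, so α_err = S_1/S_0.
  S_0^{−1} = 6^{−1} = 11 (mod 13), so α_err = 6·11 = 66 ≡ 1 = α_1. Error position i = 1.
  Consistency check: S_2/S_1 = 6·11 = 66 ≡ 1 = α_err ✓ (single-error assumption holds).
Step 4: error magnitude e = S_0/v_1 = S_0·∏_{j≠1}(α_1 − α_j) = 6·6 = 36 ≡ 10 (mod 13).
Step 5: correct position 1: c_1 = r_1 − e = 9 − 10 ≡ 12 (mod 13). Hence c = [12, 1, 0, 9, 3].
  Check: interpolating c through the α_i gives m(x) = 5 + 7·x (degree < 2) with m(α_i) = c_i for every i, so c is indeed a codeword.


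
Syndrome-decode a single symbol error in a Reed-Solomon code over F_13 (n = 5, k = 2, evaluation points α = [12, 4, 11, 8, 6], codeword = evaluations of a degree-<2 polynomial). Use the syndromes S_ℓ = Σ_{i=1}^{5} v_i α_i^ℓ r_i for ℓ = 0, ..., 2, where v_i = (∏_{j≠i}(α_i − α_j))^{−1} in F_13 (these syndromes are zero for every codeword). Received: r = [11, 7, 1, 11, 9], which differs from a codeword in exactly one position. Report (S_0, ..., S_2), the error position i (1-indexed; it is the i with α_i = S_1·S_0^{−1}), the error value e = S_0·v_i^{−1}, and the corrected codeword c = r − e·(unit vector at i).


S = (10, 3, 10), error at position 1, error magnitude e = 9, c = [2, 7, 1, 11, 9].

Step 1: column multipliers v_i = (∏_{j≠i}(α_i − α_j))^{−1} mod 13.
  i = 1 (α = 12): (12−4)(12−11)(12−8)(12−6) = 8·1·4·6 = 192 ≡ 10, so v_1 = 10^{−1} = 4 (mod 13).
  i = 2 (α = 4): (4−12)(4−11)(4−8)(4−6) = (−8)·(−7)·(−4)·(−2) = 448 ≡ 6, so v_2 = 6^{−1} = 11 (mod 13).
  i = 3 (α = 11): (11−12)(11−4)(11−8)(11−6) = (−1)·7·3·5 = −105 ≡ 12, so v_3 = 12^{−1} = 12 (mod 13).
  i = 4 (α = 8): (8−12)(8−4)(8−11)(8−6) = (−4)·4·(−3)·2 = 96 ≡ 5, so v_4 = 5^{−1} = 8 (mod 13).
  i = 5 (α = 6): (6−12)(6−4)(6−11)(6−8) = (−6)·2·(−5)·(−2) = −120 ≡ 10, so v_5 = 10^{−1} = 4 (mod 13).
  v = [4, 11, 12, 8, 4].
Step 2: syndromes of r = [11, 7, 1, 11, 9] (all sums mod 13).
  S_0 = Σ v_i r_i = 4·11 + 11·7 + 12·1 + 8·11 + 4·9 = 257 ≡ 10.
  S_1 = Σ v_i α_i r_i = 4·12·11 + 11·4·7 + 12·11·1 + 8·8·11 + 4·6·9 = 1888 ≡ 3.
  α_i^2 mod 13 = [1, 3, 4, 12, 10].
  S_2 = Σ v_i α_i^2 r_i = 4·1·11 + 11·3·7 + 12·4·1 + 8·12·11 + 4·10·9 = 1739 ≡ 10.
  S = (10, 3, 10) ≠ 0, so r is not a codeword (an error is present).
Step 3: locate the error. For a single error e at position i, S_ℓ = v_i·e·α_i^ℓ, so α_err = S_1/S_0.
  S_0^{−1} = 10^{−1} = 4 (mod 13), so α_err = 3·4 = 12 ≡ 12 = α_1. Error position i = 1.
  Consistency check: S_2/S_1 = 10·9 = 90 ≡ 12 = α_err ✓ (single-error assumption holds).
Step 4: error magnitude e = S_0/v_1 = S_0·∏_{j≠1}(α_1 − α_j) = 10·10 = 100 ≡ 9 (mod 13).
Step 5: correct position 1: c_1 = r_1 − e = 11 − 9 ≡ 2 (mod 13). Hence c = [2, 7, 1, 11, 9].
  Check: interpolating c through the α_i gives m(x) = 3 + 1·x (degree < 2) with m(α_i) = c_i for every i, so c is indeed a codeword.


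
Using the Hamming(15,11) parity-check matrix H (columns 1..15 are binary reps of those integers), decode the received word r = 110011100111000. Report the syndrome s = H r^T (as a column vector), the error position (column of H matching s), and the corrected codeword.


s = (1, 0, 1, 0)^T, error position = 10, corrected codeword c = 110011100011000

Compute s = H r^T mod 2 one row at a time:
  s_1 = 0 + 0 + 1 + 1 + 1 + 0 + 0 + 0 = 3 ≡ 1 (mod 2).
  s_2 = 0 + 1 + 1 + 1 + 1 + 0 + 0 + 0 = 4 ≡ 0 (mod 2).
  s_3 = 1 + 0 + 1 + 1 + 1 + 1 + 0 + 0 = 5 ≡ 1 (mod 2).
  s_4 = 1 + 0 + 1 + 1 + 0 + 1 + 0 + 0 = 4 ≡ 0 (mod 2).
s = (1, 0, 1, 0)^T — this equals column 10 of H (binary 1010), so error is at position 10.
Correct: flip bit 10 of r = 110011100111000 to get c = 110011100011000.


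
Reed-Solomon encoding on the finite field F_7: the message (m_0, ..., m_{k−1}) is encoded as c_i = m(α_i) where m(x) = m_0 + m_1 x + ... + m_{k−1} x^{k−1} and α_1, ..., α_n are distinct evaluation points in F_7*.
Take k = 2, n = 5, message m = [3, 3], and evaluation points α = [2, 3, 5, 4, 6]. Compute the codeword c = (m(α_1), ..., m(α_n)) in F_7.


c = [2, 5, 4, 1, 0]

Message polynomial: m(x) = 3 + 3·x (mod 7).
For each evaluation point α_i, compute m(α_i) mod 7:
  α_1 = 2: Horner steps 3 → 2, so m(2) = 2.
  α_2 = 3: Horner steps 3 → 5, so m(3) = 5.
  α_3 = 5: Horner steps 3 → 4, so m(5) = 4.
  α_4 = 4: Horner steps 3 → 1, so m(4) = 1.
  α_5 = 6: Horner steps 3 → 0, so m(6) = 0.
Codeword c = [2, 5, 4, 1, 0] ∈ F_7^5.


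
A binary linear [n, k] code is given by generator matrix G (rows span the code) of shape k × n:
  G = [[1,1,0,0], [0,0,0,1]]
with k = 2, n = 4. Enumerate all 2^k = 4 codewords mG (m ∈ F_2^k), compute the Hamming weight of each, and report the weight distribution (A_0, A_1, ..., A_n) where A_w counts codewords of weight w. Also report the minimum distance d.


Weight distribution: A_0 = 1, A_1 = 1, A_2 = 1, A_3 = 1. Minimum distance d = 1.

Enumerate all 2^2 = 4 messages m ∈ F_2^2.
For each, compute codeword c = mG in F_2^4, then tally its weight.
  m = 00 → c = 0000, weight = 0.
  m = 10 → c = 1100, weight = 2.
  m = 01 → c = 0001, weight = 1.
  m = 11 → c = 1101, weight = 3.
Tally weights:
  weight 0: 1 codewords.
  weight 1: 1 codewords.
  weight 2: 1 codewords.
  weight 3: 1 codewords.
Minimum distance d = smallest w > 0 with A_w > 0 = 1.
Sanity: Σ A_w = 4 = 2^2 = 4 ✓.


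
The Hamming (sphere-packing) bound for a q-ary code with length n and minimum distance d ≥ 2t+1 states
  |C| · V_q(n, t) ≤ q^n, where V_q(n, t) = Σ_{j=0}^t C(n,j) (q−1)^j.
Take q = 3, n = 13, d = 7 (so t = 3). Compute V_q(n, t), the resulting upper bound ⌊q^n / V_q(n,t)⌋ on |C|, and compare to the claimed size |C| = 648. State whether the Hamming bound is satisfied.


V_q(n, t) = 2627, q^n = 1594323, Hamming bound = 606, |C| = 648 > bound (violated).

Step 1: Compute V_q(n, t) = Σ_{j=0}^3 C(n, j) (q−1)^j.
  j = 0: C(13,0)·(2)^0 = 1·1 = 1.
  j = 1: C(13,1)·(2)^1 = 13·2 = 26.
  j = 2: C(13,2)·(2)^2 = 78·4 = 312.
  j = 3: C(13,3)·(2)^3 = 286·8 = 2288.
  V_q(n, t) = 1 + 26 + 312 + 2288 = 2627.
Step 2: q^n = 3^13 = 1594323.
Step 3: Hamming bound ⌊q^n / V_q(n,t)⌋ = ⌊1594323/2627⌋ = 606.
Step 4: Compare |C| = 648 to 606: violated.
The claimed |C| lies above the Hamming bound, so no 3-ary code of length 13 with d ≥ 7 can have 648 codewords.


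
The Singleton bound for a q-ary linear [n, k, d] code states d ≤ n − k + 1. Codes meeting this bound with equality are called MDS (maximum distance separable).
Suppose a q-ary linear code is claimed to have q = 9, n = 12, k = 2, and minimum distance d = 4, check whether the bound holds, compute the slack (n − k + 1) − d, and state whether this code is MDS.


Singleton RHS = n − k + 1 = 11, slack = 7, bound satisfied, not MDS.

Singleton bound: d ≤ n − k + 1.
Here n = 12, k = 2, so n − k + 1 = 11.
Given d = 4, check d ≤ 11: YES.
Slack = (n − k + 1) − d = 7.
The code is NOT MDS (slack = 7 > 0).
Description: the claimed parameters are [12, 2, 4]_9; such a code would be non-MDS.


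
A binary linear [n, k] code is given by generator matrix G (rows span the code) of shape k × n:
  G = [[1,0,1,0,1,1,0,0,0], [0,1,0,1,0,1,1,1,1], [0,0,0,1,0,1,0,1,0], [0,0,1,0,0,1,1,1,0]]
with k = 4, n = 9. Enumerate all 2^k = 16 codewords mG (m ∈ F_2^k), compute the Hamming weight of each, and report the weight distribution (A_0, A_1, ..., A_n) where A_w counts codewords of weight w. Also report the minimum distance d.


Weight distribution: A_0 = 1, A_3 = 3, A_4 = 4, A_5 = 4, A_6 = 2, A_7 = 1, A_8 = 1. Minimum distance d = 3.

Enumerate all 2^4 = 16 messages m ∈ F_2^4.
For each, compute codeword c = mG in F_2^9, then tally its weight.
  m = 0000 → c = 000000000, weight = 0.
  m = 1000 → c = 101011000, weight = 4.
  m = 0100 → c = 010101111, weight = 6.
  m = 1100 → c = 111110111, weight = 8.
  m = 0010 → c = 000101010, weight = 3.
  m = 1010 → c = 101110010, weight = 5.
  m = 0110 → c = 010000101, weight = 3.
  m = 1110 → c = 111011101, weight = 7.
  m = 0001 → c = 001001110, weight = 4.
  m = 1001 → c = 100010110, weight = 4.
  m = 0101 → c = 011100001, weight = 4.
  m = 1101 → c = 110111001, weight = 6.
  m = 0011 → c = 001100100, weight = 3.
  m = 1011 → c = 100111100, weight = 5.
  m = 0111 → c = 011001011, weight = 5.
  m = 1111 → c = 110010011, weight = 5.
Tally weights:
  weight 0: 1 codewords.
  weight 3: 3 codewords.
  weight 4: 4 codewords.
  weight 5: 4 codewords.
  weight 6: 2 codewords.
  weight 7: 1 codewords.
  weight 8: 1 codewords.
Minimum distance d = smallest w > 0 with A_w > 0 = 3.
Sanity: Σ A_w = 16 = 2^4 = 16 ✓.


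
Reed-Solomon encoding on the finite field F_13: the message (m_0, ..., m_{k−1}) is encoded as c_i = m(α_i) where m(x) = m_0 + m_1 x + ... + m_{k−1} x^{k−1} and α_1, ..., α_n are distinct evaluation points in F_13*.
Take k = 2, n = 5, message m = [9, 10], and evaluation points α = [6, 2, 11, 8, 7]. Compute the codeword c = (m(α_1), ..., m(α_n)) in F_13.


c = [4, 3, 2, 11, 1]

Message polynomial: m(x) = 9 + 10·x (mod 13).
For each evaluation point α_i, compute m(α_i) mod 13:
  α_1 = 6: Horner steps 10 → 4, so m(6) = 4.
  α_2 = 2: Horner steps 10 → 3, so m(2) = 3.
  α_3 = 11: Horner steps 10 → 2, so m(11) = 2.
  α_4 = 8: Horner steps 10 → 11, so m(8) = 11.
  α_5 = 7: Horner steps 10 → 1, so m(7) = 1.
Codeword c = [4, 3, 2, 11, 1] ∈ F_13^5.


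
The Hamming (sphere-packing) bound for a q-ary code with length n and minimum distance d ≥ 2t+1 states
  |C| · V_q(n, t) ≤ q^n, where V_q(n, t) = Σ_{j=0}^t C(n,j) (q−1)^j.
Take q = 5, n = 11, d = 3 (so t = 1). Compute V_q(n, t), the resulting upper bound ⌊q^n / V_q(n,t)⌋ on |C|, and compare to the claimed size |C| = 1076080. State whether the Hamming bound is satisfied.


V_q(n, t) = 45, q^n = 48828125, Hamming bound = 1085069, |C| = 1076080 ≤ bound (satisfied).

Step 1: Compute V_q(n, t) = Σ_{j=0}^1 C(n, j) (q−1)^j.
  j = 0: C(11,0)·(4)^0 = 1·1 = 1.
  j = 1: C(11,1)·(4)^1 = 11·4 = 44.
  V_q(n, t) = 1 + 44 = 45.
Step 2: q^n = 5^11 = 48828125.
Step 3: Hamming bound ⌊q^n / V_q(n,t)⌋ = ⌊48828125/45⌋ = 1085069.
Step 4: Compare |C| = 1076080 to 1085069: satisfied.
The claimed |C| lies below the Hamming bound.


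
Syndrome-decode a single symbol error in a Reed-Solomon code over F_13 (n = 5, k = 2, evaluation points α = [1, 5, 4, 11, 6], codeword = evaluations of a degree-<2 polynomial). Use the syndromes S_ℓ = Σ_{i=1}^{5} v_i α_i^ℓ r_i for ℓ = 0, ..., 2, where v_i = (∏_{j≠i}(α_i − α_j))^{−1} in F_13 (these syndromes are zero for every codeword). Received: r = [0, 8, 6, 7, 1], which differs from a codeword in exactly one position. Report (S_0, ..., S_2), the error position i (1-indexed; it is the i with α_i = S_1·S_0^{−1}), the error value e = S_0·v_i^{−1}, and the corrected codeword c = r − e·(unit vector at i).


S = (2, 12, 7), error at position 5, error magnitude e = 4, c = [0, 8, 6, 7, 10].

Step 1: column multipliers v_i = (∏_{j≠i}(α_i − α_j))^{−1} mod 13.
  i = 1 (α = 1): (1−5)(1−4)(1−11)(1−6) = (−4)·(−3)·(−10)·(−5) = 600 ≡ 2, so v_1 = 2^{−1} = 7 (mod 13).
  i = 2 (α = 5): (5−1)(5−4)(5−11)(5−6) = 4·1·(−6)·(−1) = 24 ≡ 11, so v_2 = 11^{−1} = 6 (mod 13).
  i = 3 (α = 4): (4−1)(4−5)(4−11)(4−6) = 3·(−1)·(−7)·(−2) = −42 ≡ 10, so v_3 = 10^{−1} = 4 (mod 13).
  i = 4 (α = 11): (11−1)(11−5)(11−4)(11−6) = 10·6·7·5 = 2100 ≡ 7, so v_4 = 7^{−1} = 2 (mod 13).
  i = 5 (α = 6): (6−1)(6−5)(6−4)(6−11) = 5·1·2·(−5) = −50 ≡ 2, so v_5 = 2^{−1} = 7 (mod 13).
  v = [7, 6, 4, 2, 7].
Step 2: syndromes of r = [0, 8, 6, 7, 1] (all sums mod 13).
  S_0 = Σ v_i r_i = 7·0 + 6·8 + 4·6 + 2·7 + 7·1 = 93 ≡ 2.
  S_1 = Σ v_i α_i r_i = 7·1·0 + 6·5·8 + 4·4·6 + 2·11·7 + 7·6·1 = 532 ≡ 12.
  α_i^2 mod 13 = [1, 12, 3, 4, 10].
  S_2 = Σ v_i α_i^2 r_i = 7·1·0 + 6·12·8 + 4·3·6 + 2·4·7 + 7·10·1 = 774 ≡ 7.
  S = (2, 12, 7) ≠ 0, so r is not a codeword (an error is present).
Step 3: locate the error. For a single error e at position i, S_ℓ = v_i·e·α_i^ℓ, so α_err = S_1/S_0.
  S_0^{−1} = 2^{−1} = 7 (mod 13), so α_err = 12·7 = 84 ≡ 6 = α_5. Error position i = 5.
  Consistency check: S_2/S_1 = 7·12 = 84 ≡ 6 = α_err ✓ (single-error assumption holds).
Step 4: error magnitude e = S_0/v_5 = S_0·∏_{j≠5}(α_5 − α_j) = 2·2 = 4 ≡ 4 (mod 13).
Step 5: correct position 5: c_5 = r_5 − e = 1 − 4 ≡ 10 (mod 13). Hence c = [0, 8, 6, 7, 10].
  Check: interpolating c through the α_i gives m(x) = 11 + 2·x (degree < 2) with m(α_i) = c_i for every i, so c is indeed a codeword.


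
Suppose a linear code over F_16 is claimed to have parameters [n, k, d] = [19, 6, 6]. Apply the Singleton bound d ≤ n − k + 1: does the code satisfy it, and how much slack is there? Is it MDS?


Singleton RHS = n − k + 1 = 14, slack = 8, bound satisfied, not MDS.

Singleton bound: d ≤ n − k + 1.
Here n = 19, k = 6, so n − k + 1 = 14.
Given d = 6, check d ≤ 14: YES.
Slack = (n − k + 1) − d = 8.
The code is NOT MDS (slack = 8 > 0).
Description: the claimed parameters are [19, 6, 6]_16; such a code would be non-MDS.


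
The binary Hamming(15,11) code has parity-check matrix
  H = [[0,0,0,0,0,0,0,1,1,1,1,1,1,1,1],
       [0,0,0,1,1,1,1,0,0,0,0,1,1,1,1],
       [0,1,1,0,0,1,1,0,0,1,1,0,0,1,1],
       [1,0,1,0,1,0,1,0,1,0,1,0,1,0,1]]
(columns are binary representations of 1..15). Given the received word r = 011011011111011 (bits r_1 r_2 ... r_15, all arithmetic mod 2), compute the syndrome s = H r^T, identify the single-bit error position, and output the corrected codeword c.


s = (1, 1, 1, 1)^T, error position = 15, corrected codeword c = 011011011111010

Compute s = H r^T mod 2 one row at a time:
  s_1 = 1 + 1 + 1 + 1 + 1 + 0 + 1 + 1 = 7 ≡ 1 (mod 2).
  s_2 = 0 + 1 + 1 + 0 + 1 + 0 + 1 + 1 = 5 ≡ 1 (mod 2).
  s_3 = 1 + 1 + 1 + 0 + 1 + 1 + 1 + 1 = 7 ≡ 1 (mod 2).
  s_4 = 0 + 1 + 1 + 0 + 1 + 1 + 0 + 1 = 5 ≡ 1 (mod 2).
s = (1, 1, 1, 1)^T — this equals column 15 of H (binary 1111), so error is at position 15.
Correct: flip bit 15 of r = 011011011111011 to get c = 011011011111010.


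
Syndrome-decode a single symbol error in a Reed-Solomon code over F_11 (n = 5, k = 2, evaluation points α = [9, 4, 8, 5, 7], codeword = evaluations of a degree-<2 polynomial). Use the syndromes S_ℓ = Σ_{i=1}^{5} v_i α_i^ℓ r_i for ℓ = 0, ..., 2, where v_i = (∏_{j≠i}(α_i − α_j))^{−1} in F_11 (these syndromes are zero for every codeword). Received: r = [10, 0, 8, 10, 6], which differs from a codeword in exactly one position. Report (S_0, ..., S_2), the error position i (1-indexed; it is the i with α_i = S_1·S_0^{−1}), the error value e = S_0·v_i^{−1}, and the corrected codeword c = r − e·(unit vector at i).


S = (7, 2, 10), error at position 4, error magnitude e = 8, c = [10, 0, 8, 2, 6].

Step 1: column multipliers v_i = (∏_{j≠i}(α_i − α_j))^{−1} mod 11.
  i = 1 (α = 9): (9−4)(9−8)(9−5)(9−7) = 5·1·4·2 = 40 ≡ 7, so v_1 = 7^{−1} = 8 (mod 11).
  i = 2 (α = 4): (4−9)(4−8)(4−5)(4−7) = (−5)·(−4)·(−1)·(−3) = 60 ≡ 5, so v_2 = 5^{−1} = 9 (mod 11).
  i = 3 (α = 8): (8−9)(8−4)(8−5)(8−7) = (−1)·4·3·1 = −12 ≡ 10, so v_3 = 10^{−1} = 10 (mod 11).
  i = 4 (α = 5): (5−9)(5−4)(5−8)(5−7) = (−4)·1·(−3)·(−2) = −24 ≡ 9, so v_4 = 9^{−1} = 5 (mod 11).
  i = 5 (α = 7): (7−9)(7−4)(7−8)(7−5) = (−2)·3·(−1)·2 = 12 ≡ 1, so v_5 = 1^{−1} = 1 (mod 11).
  v = [8, 9, 10, 5, 1].
Step 2: syndromes of r = [10, 0, 8, 10, 6] (all sums mod 11).
  S_0 = Σ v_i r_i = 8·10 + 9·0 + 10·8 + 5·10 + 1·6 = 216 ≡ 7.
  S_1 = Σ v_i α_i r_i = 8·9·10 + 9·4·0 + 10·8·8 + 5·5·10 + 1·7·6 = 1652 ≡ 2.
  α_i^2 mod 11 = [4, 5, 9, 3, 5].
  S_2 = Σ v_i α_i^2 r_i = 8·4·10 + 9·5·0 + 10·9·8 + 5·3·10 + 1·5·6 = 1220 ≡ 10.
  S = (7, 2, 10) ≠ 0, so r is not a codeword (an error is present).
Step 3: locate the error. For a single error e at position i, S_ℓ = v_i·e·α_i^ℓ, so α_err = S_1/S_0.
  S_0^{−1} = 7^{−1} = 8 (mod 11), so α_err = 2·8 = 16 ≡ 5 = α_4. Error position i = 4.
  Consistency check: S_2/S_1 = 10·6 = 60 ≡ 5 = α_err ✓ (single-error assumption holds).
Step 4: error magnitude e = S_0/v_4 = S_0·∏_{j≠4}(α_4 − α_j) = 7·9 = 63 ≡ 8 (mod 11).
Step 5: correct position 4: c_4 = r_4 − e = 10 − 8 ≡ 2 (mod 11). Hence c = [10, 0, 8, 2, 6].
  Check: interpolating c through the α_i gives m(x) = 3 + 2·x (degree < 2) with m(α_i) = c_i for every i, so c is indeed a codeword.


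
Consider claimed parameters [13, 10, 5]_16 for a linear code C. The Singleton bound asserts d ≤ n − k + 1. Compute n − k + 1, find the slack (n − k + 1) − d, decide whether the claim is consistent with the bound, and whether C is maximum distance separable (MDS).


Singleton RHS = n − k + 1 = 4, slack = -1, bound violated (no such code; not MDS).

Singleton bound: d ≤ n − k + 1.
Here n = 13, k = 10, so n − k + 1 = 4.
Given d = 5, check d ≤ 4: NO.
Slack = (n − k + 1) − d = -1.
The slack is negative: d = 5 exceeds n − k + 1 = 4 by 1, so the Singleton bound is violated and no linear [13, 10, 5]_16 code can exist. In particular it is not MDS (MDS requires d = n − k + 1 exactly).
Description: the claimed parameters are [13, 10, 5]_16; such a code would be impossible (violates the Singleton bound).


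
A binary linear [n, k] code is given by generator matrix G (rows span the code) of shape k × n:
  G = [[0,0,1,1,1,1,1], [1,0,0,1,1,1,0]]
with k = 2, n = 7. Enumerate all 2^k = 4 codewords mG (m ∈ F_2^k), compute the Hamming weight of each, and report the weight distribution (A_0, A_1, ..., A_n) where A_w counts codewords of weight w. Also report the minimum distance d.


Weight distribution: A_0 = 1, A_3 = 1, A_4 = 1, A_5 = 1. Minimum distance d = 3.

Enumerate all 2^2 = 4 messages m ∈ F_2^2.
For each, compute codeword c = mG in F_2^7, then tally its weight.
  m = 00 → c = 0000000, weight = 0.
  m = 10 → c = 0011111, weight = 5.
  m = 01 → c = 1001110, weight = 4.
  m = 11 → c = 1010001, weight = 3.
Tally weights:
  weight 0: 1 codewords.
  weight 3: 1 codewords.
  weight 4: 1 codewords.
  weight 5: 1 codewords.
Minimum distance d = smallest w > 0 with A_w > 0 = 3.
Sanity: Σ A_w = 4 = 2^2 = 4 ✓.


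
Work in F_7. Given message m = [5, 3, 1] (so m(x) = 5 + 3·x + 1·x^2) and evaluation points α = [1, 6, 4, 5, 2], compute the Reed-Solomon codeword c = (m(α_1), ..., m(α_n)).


c = [2, 3, 5, 3, 1]

Message polynomial: m(x) = 5 + 3·x + 1·x^2 (mod 7).
For each evaluation point α_i, compute m(α_i) mod 7:
  α_1 = 1: Horner steps 1 → 4 → 2, so m(1) = 2.
  α_2 = 6: Horner steps 1 → 2 → 3, so m(6) = 3.
  α_3 = 4: Horner steps 1 → 0 → 5, so m(4) = 5.
  α_4 = 5: Horner steps 1 → 1 → 3, so m(5) = 3.
  α_5 = 2: Horner steps 1 → 5 → 1, so m(2) = 1.
Codeword c = [2, 3, 5, 3, 1] ∈ F_7^5.


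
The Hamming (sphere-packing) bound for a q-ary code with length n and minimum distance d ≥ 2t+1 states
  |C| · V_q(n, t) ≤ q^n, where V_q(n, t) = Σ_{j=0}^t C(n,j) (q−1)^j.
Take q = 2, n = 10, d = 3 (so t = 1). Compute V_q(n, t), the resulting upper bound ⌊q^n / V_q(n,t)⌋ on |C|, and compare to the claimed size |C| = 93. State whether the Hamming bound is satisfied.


V_q(n, t) = 11, q^n = 1024, Hamming bound = 93, |C| = 93 ≤ bound (satisfied).

Step 1: Compute V_q(n, t) = Σ_{j=0}^1 C(n, j) (q−1)^j.
  j = 0: C(10,0)·(1)^0 = 1·1 = 1.
  j = 1: C(10,1)·(1)^1 = 10·1 = 10.
  V_q(n, t) = 1 + 10 = 11.
Step 2: q^n = 2^10 = 1024.
Step 3: Hamming bound ⌊q^n / V_q(n,t)⌋ = ⌊1024/11⌋ = 93.
Step 4: Compare |C| = 93 to 93: satisfied.
The claimed |C| lies at the Hamming bound (tight).


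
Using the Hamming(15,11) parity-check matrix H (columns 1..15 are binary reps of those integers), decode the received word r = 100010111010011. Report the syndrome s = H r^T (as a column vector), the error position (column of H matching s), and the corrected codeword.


s = (1, 0, 0, 0)^T, error position = 8, corrected codeword c = 100010101010011

Compute s = H r^T mod 2 one row at a time:
  s_1 = 1 + 1 + 0 + 1 + 0 + 0 + 1 + 1 = 5 ≡ 1 (mod 2).
  s_2 = 0 + 1 + 0 + 1 + 0 + 0 + 1 + 1 = 4 ≡ 0 (mod 2).
  s_3 = 0 + 0 + 0 + 1 + 0 + 1 + 1 + 1 = 4 ≡ 0 (mod 2).
  s_4 = 1 + 0 + 1 + 1 + 1 + 1 + 0 + 1 = 6 ≡ 0 (mod 2).
s = (1, 0, 0, 0)^T — this equals column 8 of H (binary 1000), so error is at position 8.
Correct: flip bit 8 of r = 100010111010011 to get c = 100010101010011.


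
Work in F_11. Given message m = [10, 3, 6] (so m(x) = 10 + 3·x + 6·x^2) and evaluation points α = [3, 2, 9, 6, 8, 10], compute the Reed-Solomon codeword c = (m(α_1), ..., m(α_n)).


c = [7, 7, 6, 2, 0, 2]

Message polynomial: m(x) = 10 + 3·x + 6·x^2 (mod 11).
For each evaluation point α_i, compute m(α_i) mod 11:
  α_1 = 3: Horner steps 6 → 10 → 7, so m(3) = 7.
  α_2 = 2: Horner steps 6 → 4 → 7, so m(2) = 7.
  α_3 = 9: Horner steps 6 → 2 → 6, so m(9) = 6.
  α_4 = 6: Horner steps 6 → 6 → 2, so m(6) = 2.
  α_5 = 8: Horner steps 6 → 7 → 0, so m(8) = 0.
  α_6 = 10: Horner steps 6 → 8 → 2, so m(10) = 2.
Codeword c = [7, 7, 6, 2, 0, 2] ∈ F_11^6.


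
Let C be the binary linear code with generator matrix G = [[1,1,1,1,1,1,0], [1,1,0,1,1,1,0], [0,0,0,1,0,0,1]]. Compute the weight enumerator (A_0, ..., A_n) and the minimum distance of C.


Weight distribution: A_0 = 1, A_1 = 1, A_2 = 1, A_3 = 1, A_5 = 2, A_6 = 2. Minimum distance d = 1.

Enumerate all 2^3 = 8 messages m ∈ F_2^3.
For each, compute codeword c = mG in F_2^7, then tally its weight.
  m = 000 → c = 0000000, weight = 0.
  m = 100 → c = 1111110, weight = 6.
  m = 010 → c = 1101110, weight = 5.
  m = 110 → c = 0010000, weight = 1.
  m = 001 → c = 0001001, weight = 2.
  m = 101 → c = 1110111, weight = 6.
  m = 011 → c = 1100111, weight = 5.
  m = 111 → c = 0011001, weight = 3.
Tally weights:
  weight 0: 1 codewords.
  weight 1: 1 codewords.
  weight 2: 1 codewords.
  weight 3: 1 codewords.
  weight 5: 2 codewords.
  weight 6: 2 codewords.
Minimum distance d = smallest w > 0 with A_w > 0 = 1.
Sanity: Σ A_w = 8 = 2^3 = 8 ✓.


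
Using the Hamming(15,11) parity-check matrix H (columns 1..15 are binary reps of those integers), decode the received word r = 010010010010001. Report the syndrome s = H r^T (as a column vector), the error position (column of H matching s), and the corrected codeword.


s = (1, 0, 1, 1)^T, error position = 11, corrected codeword c = 010010010000001

Compute s = H r^T mod 2 one row at a time:
  s_1 = 1 + 0 + 0 + 1 + 0 + 0 + 0 + 1 = 3 ≡ 1 (mod 2).
  s_2 = 0 + 1 + 0 + 0 + 0 + 0 + 0 + 1 = 2 ≡ 0 (mod 2).
  s_3 = 1 + 0 + 0 + 0 + 0 + 1 + 0 + 1 = 3 ≡ 1 (mod 2).
  s_4 = 0 + 0 + 1 + 0 + 0 + 1 + 0 + 1 = 3 ≡ 1 (mod 2).
s = (1, 0, 1, 1)^T — this equals column 11 of H (binary 1011), so error is at position 11.
Correct: flip bit 11 of r = 010010010010001 to get c = 010010010000001.


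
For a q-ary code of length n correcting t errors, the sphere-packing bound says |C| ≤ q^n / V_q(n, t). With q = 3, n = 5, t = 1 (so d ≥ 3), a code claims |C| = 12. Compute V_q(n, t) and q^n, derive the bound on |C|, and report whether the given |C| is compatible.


V_q(n, t) = 11, q^n = 243, Hamming bound = 22, |C| = 12 ≤ bound (satisfied).

Step 1: Compute V_q(n, t) = Σ_{j=0}^1 C(n, j) (q−1)^j.
  j = 0: C(5,0)·(2)^0 = 1·1 = 1.
  j = 1: C(5,1)·(2)^1 = 5·2 = 10.
  V_q(n, t) = 1 + 10 = 11.
Step 2: q^n = 3^5 = 243.
Step 3: Hamming bound ⌊q^n / V_q(n,t)⌋ = ⌊243/11⌋ = 22.
Step 4: Compare |C| = 12 to 22: satisfied.
The claimed |C| lies below the Hamming bound.


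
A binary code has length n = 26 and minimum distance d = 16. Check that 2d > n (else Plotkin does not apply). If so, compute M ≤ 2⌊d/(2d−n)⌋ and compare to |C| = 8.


Plotkin bound M ≤ 4; given |C| = 8 > bound (violated).

Check applicability: 2d = 32, n = 26.
2d − n = 6 > 0, so Plotkin applies.
Compute d/(2d−n) = 16/6 ≈ 2.6667.
⌊d/(2d−n)⌋ = 2.
Plotkin bound: M ≤ 2·2 = 4.
Given |C| = 8, check: VIOLATED.
This |C| is above the Plotkin bound, so no binary code with n = 26, d = 16 and 8 codewords exists.


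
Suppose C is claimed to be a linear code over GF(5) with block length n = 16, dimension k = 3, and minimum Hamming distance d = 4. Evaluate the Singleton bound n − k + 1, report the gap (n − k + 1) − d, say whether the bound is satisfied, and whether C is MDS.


Singleton RHS = n − k + 1 = 14, slack = 10, bound satisfied, not MDS.

Singleton bound: d ≤ n − k + 1.
Here n = 16, k = 3, so n − k + 1 = 14.
Given d = 4, check d ≤ 14: YES.
Slack = (n − k + 1) − d = 10.
The code is NOT MDS (slack = 10 > 0).
Description: the claimed parameters are [16, 3, 4]_5; such a code would be non-MDS.


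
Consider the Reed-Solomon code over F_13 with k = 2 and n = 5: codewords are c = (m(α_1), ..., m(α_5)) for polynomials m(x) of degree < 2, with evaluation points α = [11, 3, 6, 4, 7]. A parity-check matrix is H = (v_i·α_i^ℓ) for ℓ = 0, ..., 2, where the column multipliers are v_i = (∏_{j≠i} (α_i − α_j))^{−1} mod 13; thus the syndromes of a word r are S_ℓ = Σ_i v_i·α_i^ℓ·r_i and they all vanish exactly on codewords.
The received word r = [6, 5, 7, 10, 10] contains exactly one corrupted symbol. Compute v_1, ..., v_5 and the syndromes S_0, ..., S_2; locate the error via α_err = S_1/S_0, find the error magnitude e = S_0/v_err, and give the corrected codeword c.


S = (6, 3, 8), error at position 5, error magnitude e = 11, c = [6, 5, 7, 10, 12].

Step 1: column multipliers v_i = (∏_{j≠i}(α_i − α_j))^{−1} mod 13.
  i = 1 (α = 11): (11−3)(11−6)(11−4)(11−7) = 8·5·7·4 = 1120 ≡ 2, so v_1 = 2^{−1} = 7 (mod 13).
  i = 2 (α = 3): (3−11)(3−6)(3−4)(3−7) = (−8)·(−3)·(−1)·(−4) = 96 ≡ 5, so v_2 = 5^{−1} = 8 (mod 13).
  i = 3 (α = 6): (6−11)(6−3)(6−4)(6−7) = (−5)·3·2·(−1) = 30 ≡ 4, so v_3 = 4^{−1} = 10 (mod 13).
  i = 4 (α = 4): (4−11)(4−3)(4−6)(4−7) = (−7)·1·(−2)·(−3) = −42 ≡ 10, so v_4 = 10^{−1} = 4 (mod 13).
  i = 5 (α = 7): (7−11)(7−3)(7−6)(7−4) = (−4)·4·1·3 = −48 ≡ 4, so v_5 = 4^{−1} = 10 (mod 13).
  v = [7, 8, 10, 4, 10].
Step 2: syndromes of r = [6, 5, 7, 10, 10] (all sums mod 13).
  S_0 = Σ v_i r_i = 7·6 + 8·5 + 10·7 + 4·10 + 10·10 = 292 ≡ 6.
  S_1 = Σ v_i α_i r_i = 7·11·6 + 8·3·5 + 10·6·7 + 4·4·10 + 10·7·10 = 1862 ≡ 3.
  α_i^2 mod 13 = [4, 9, 10, 3, 10].
  S_2 = Σ v_i α_i^2 r_i = 7·4·6 + 8·9·5 + 10·10·7 + 4·3·10 + 10·10·10 = 2348 ≡ 8.
  S = (6, 3, 8) ≠ 0, so r is not a codeword (an error is present).
Step 3: locate the error. For a single error e at position i, S_ℓ = v_i·e·α_i^ℓ, so α_err = S_1/S_0.
  S_0^{−1} = 6^{−1} = 11 (mod 13), so α_err = 3·11 = 33 ≡ 7 = α_5. Error position i = 5.
  Consistency check: S_2/S_1 = 8·9 = 72 ≡ 7 = α_err ✓ (single-error assumption holds).
Step 4: error magnitude e = S_0/v_5 = S_0·∏_{j≠5}(α_5 − α_j) = 6·4 = 24 ≡ 11 (mod 13).
Step 5: correct position 5: c_5 = r_5 − e = 10 − 11 ≡ 12 (mod 13). Hence c = [6, 5, 7, 10, 12].
  Check: interpolating c through the α_i gives m(x) = 3 + 5·x (degree < 2) with m(α_i) = c_i for every i, so c is indeed a codeword.


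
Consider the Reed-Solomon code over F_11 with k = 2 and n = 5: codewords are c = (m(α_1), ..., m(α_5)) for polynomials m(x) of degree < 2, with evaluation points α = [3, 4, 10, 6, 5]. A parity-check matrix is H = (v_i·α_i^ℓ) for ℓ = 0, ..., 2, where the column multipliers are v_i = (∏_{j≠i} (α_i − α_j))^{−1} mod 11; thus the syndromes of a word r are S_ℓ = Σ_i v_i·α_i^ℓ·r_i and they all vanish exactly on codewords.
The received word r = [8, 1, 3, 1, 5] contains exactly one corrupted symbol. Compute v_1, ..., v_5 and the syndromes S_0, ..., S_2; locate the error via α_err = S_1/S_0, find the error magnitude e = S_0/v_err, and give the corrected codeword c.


S = (4, 2, 1), error at position 4, error magnitude e = 3, c = [8, 1, 3, 9, 5].

Step 1: column multipliers v_i = (∏_{j≠i}(α_i − α_j))^{−1} mod 11.
  i = 1 (α = 3): (3−4)(3−10)(3−6)(3−5) = (−1)·(−7)·(−3)·(−2) = 42 ≡ 9, so v_1 = 9^{−1} = 5 (mod 11).
  i = 2 (α = 4): (4−3)(4−10)(4−6)(4−5) = 1·(−6)·(−2)·(−1) = −12 ≡ 10, so v_2 = 10^{−1} = 10 (mod 11).
  i = 3 (α = 10): (10−3)(10−4)(10−6)(10−5) = 7·6·4·5 = 840 ≡ 4, so v_3 = 4^{−1} = 3 (mod 11).
  i = 4 (α = 6): (6−3)(6−4)(6−10)(6−5) = 3·2·(−4)·1 = −24 ≡ 9, so v_4 = 9^{−1} = 5 (mod 11).
  i = 5 (α = 5): (5−3)(5−4)(5−10)(5−6) = 2·1·(−5)·(−1) = 10 ≡ 10, so v_5 = 10^{−1} = 10 (mod 11).
  v = [5, 10, 3, 5, 10].
Step 2: syndromes of r = [8, 1, 3, 1, 5] (all sums mod 11).
  S_0 = Σ v_i r_i = 5·8 + 10·1 + 3·3 + 5·1 + 10·5 = 114 ≡ 4.
  S_1 = Σ v_i α_i r_i = 5·3·8 + 10·4·1 + 3·10·3 + 5·6·1 + 10·5·5 = 530 ≡ 2.
  α_i^2 mod 11 = [9, 5, 1, 3, 3].
  S_2 = Σ v_i α_i^2 r_i = 5·9·8 + 10·5·1 + 3·1·3 + 5·3·1 + 10·3·5 = 584 ≡ 1.
  S = (4, 2, 1) ≠ 0, so r is not a codeword (an error is present).
Step 3: locate the error. For a single error e at position i, S_ℓ = v_i·e·α_i^ℓ, so α_err = S_1/S_0.
  S_0^{−1} = 4^{−1} = 3 (mod 11), so α_err = 2·3 = 6 ≡ 6 = α_4. Error position i = 4.
  Consistency check: S_2/S_1 = 1·6 = 6 ≡ 6 = α_err ✓ (single-error assumption holds).
Step 4: error magnitude e = S_0/v_4 = S_0·∏_{j≠4}(α_4 − α_j) = 4·9 = 36 ≡ 3 (mod 11).
Step 5: correct position 4: c_4 = r_4 − e = 1 − 3 ≡ 9 (mod 11). Hence c = [8, 1, 3, 9, 5].
  Check: interpolating c through the α_i gives m(x) = 7 + 4·x (degree < 2) with m(α_i) = c_i for every i, so c is indeed a codeword.
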